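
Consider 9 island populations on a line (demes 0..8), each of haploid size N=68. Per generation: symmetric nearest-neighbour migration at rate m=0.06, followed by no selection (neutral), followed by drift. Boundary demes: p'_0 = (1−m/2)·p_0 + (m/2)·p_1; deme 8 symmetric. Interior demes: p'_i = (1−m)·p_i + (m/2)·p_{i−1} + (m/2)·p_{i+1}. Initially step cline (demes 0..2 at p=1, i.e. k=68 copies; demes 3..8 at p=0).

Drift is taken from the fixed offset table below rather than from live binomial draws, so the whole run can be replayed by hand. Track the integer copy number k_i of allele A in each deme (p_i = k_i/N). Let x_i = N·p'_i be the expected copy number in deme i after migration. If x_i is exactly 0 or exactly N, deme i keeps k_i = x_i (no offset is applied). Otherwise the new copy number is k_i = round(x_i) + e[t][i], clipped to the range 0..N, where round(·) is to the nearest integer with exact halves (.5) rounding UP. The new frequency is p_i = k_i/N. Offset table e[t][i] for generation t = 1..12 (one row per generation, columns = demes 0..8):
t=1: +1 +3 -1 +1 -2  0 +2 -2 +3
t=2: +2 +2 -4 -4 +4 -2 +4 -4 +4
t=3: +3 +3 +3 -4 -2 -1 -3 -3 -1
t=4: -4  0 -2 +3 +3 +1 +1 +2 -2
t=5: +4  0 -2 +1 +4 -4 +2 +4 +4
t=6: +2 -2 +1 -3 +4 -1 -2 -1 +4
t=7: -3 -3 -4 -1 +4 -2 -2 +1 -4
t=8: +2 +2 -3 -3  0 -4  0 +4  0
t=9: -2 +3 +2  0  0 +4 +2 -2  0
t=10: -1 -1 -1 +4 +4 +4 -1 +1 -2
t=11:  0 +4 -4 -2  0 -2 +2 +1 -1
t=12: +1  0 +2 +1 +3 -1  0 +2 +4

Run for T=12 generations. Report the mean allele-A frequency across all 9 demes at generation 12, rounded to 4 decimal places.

t=0: k=[68 68 68 0 0 0 0 0 0]
t=1: x=[68.0000 68.0000 65.9600 2.0400 0.0000 0.0000 0.0000 0.0000 0.0000] k=[68 68 65 3 0 0 0 0 0]
t=2: x=[68.0000 67.9100 63.2300 4.7700 0.0900 0.0000 0.0000 0.0000 0.0000] k=[68 68 59 1 4 0 0 0 0]
t=3: x=[68.0000 67.7300 57.5300 2.8300 3.7900 0.1200 0.0000 0.0000 0.0000] k=[68 68 61 0 2 0 0 0 0]
t=4: x=[68.0000 67.7900 59.3800 1.8900 1.8800 0.0600 0.0000 0.0000 0.0000] k=[68 68 57 5 5 1 0 0 0]
t=5: x=[68.0000 67.6700 55.7700 6.5600 4.8800 1.0900 0.0300 0.0000 0.0000] k=[68 68 54 8 9 0 2 0 0]
t=6: x=[68.0000 67.5800 53.0400 9.4100 8.7000 0.3300 1.8800 0.0600 0.0000] k=[68 66 54 6 13 0 0 0 0]
t=7: x=[67.9400 65.7000 52.9200 7.6500 12.4000 0.3900 0.0000 0.0000 0.0000] k=[65 63 49 7 16 0 0 0 0]
t=8: x=[64.9400 62.6400 48.1600 8.5300 15.2500 0.4800 0.0000 0.0000 0.0000] k=[67 65 45 6 15 0 0 0 0]
t=9: x=[66.9400 64.4600 44.4300 7.4400 14.2800 0.4500 0.0000 0.0000 0.0000] k=[65 67 46 7 14 4 0 0 0]
t=10: x=[65.0600 66.3100 45.4600 8.3800 13.4900 4.1800 0.1200 0.0000 0.0000] k=[64 65 44 12 17 8 0 0 0]
t=11: x=[64.0300 64.3400 43.6700 13.1100 16.5800 8.0300 0.2400 0.0000 0.0000] k=[64 68 40 11 17 6 2 0 0]
t=12: x=[64.1200 67.0400 39.9700 12.0500 16.4900 6.2100 2.0600 0.0600 0.0000] k=[65 67 42 13 19 5 2 2 0]

0.3513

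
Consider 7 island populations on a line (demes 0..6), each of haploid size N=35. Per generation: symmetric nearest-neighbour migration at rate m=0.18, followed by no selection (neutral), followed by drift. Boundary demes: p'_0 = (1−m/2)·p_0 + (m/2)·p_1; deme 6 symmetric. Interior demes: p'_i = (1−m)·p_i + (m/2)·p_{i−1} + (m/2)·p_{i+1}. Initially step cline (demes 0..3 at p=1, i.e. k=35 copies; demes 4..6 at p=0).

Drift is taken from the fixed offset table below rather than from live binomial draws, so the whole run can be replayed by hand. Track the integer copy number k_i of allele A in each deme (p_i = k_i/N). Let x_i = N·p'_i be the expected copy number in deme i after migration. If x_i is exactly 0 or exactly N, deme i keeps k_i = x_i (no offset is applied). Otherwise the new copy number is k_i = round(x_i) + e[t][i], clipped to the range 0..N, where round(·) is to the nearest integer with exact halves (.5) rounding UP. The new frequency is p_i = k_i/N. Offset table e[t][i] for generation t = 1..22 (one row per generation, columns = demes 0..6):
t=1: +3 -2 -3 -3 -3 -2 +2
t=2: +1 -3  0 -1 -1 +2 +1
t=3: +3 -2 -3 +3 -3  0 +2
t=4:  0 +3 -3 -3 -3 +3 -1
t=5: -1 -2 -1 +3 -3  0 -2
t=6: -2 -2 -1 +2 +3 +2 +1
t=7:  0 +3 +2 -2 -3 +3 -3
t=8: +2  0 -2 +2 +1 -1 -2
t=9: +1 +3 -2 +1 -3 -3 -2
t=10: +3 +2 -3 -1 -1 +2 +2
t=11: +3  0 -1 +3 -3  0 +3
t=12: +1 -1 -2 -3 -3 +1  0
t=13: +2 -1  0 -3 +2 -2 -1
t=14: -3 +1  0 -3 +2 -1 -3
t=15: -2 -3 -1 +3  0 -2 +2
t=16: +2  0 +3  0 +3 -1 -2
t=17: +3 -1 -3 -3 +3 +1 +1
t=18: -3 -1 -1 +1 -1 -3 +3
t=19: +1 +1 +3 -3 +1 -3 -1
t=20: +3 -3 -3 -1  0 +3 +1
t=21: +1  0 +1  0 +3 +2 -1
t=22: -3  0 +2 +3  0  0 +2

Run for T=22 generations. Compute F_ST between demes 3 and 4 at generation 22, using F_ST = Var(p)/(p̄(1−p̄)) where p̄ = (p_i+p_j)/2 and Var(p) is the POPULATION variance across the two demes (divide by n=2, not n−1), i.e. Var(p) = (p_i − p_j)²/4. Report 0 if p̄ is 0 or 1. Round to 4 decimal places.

t=0: k=[35 35 35 35 0 0 0]
t=1: x=[35.0000 35.0000 35.0000 31.8500 3.1500 0.0000 0.0000] k=[35 35 35 29 0 0 0]
t=2: x=[35.0000 35.0000 34.4600 26.9300 2.6100 0.0000 0.0000] k=[35 35 34 26 2 0 0]
t=3: x=[35.0000 34.9100 33.3700 24.5600 3.9800 0.1800 0.0000] k=[35 33 30 28 1 0 0]
t=4: x=[34.8200 32.9100 30.0900 25.7500 3.3400 0.0900 0.0000] k=[35 35 27 23 0 3 0]
t=5: x=[35.0000 34.2800 27.3600 21.2900 2.3400 2.4600 0.2700] k=[35 32 26 24 0 2 0]
t=6: x=[34.7300 31.7300 26.3600 22.0200 2.3400 1.6400 0.1800] k=[33 30 25 24 5 4 1]
t=7: x=[32.7300 29.8200 25.3600 22.3800 6.6200 3.8200 1.2700] k=[33 33 27 20 4 7 0]
t=8: x=[33.0000 32.4600 26.9100 19.1900 5.7100 6.1000 0.6300] k=[35 32 25 21 7 5 0]
t=9: x=[34.7300 31.6400 25.2700 20.1000 8.0800 4.7300 0.4500] k=[35 35 23 21 5 2 0]
t=10: x=[35.0000 33.9200 23.9000 19.7400 6.1700 2.0900 0.1800] k=[35 35 21 19 5 4 2]
t=11: x=[35.0000 33.7400 22.0800 17.9200 6.1700 3.9100 2.1800] k=[35 34 21 21 3 4 5]
t=12: x=[34.9100 32.9200 22.1700 19.3800 4.7100 4.0000 4.9100] k=[35 32 20 16 2 5 5]
t=13: x=[34.7300 31.1900 20.7200 15.1000 3.5300 4.7300 5.0000] k=[35 30 21 12 6 3 4]
t=14: x=[34.5500 29.6400 21.0000 12.2700 6.2700 3.3600 3.9100] k=[32 31 21 9 8 2 1]
t=15: x=[31.9100 30.1900 20.8200 9.9900 7.5500 2.4500 1.0900] k=[30 27 20 13 8 0 3]
t=16: x=[29.7300 26.6400 20.0000 13.1800 7.7300 0.9900 2.7300] k=[32 27 23 13 11 0 1]
t=17: x=[31.5500 27.0900 22.4600 13.7200 10.1900 1.0800 0.9100] k=[35 26 19 11 13 2 2]
t=18: x=[34.1900 26.1800 18.9100 11.9000 11.8300 2.9900 2.0000] k=[31 25 18 13 11 0 5]
t=19: x=[30.4600 24.9100 18.1800 13.2700 10.1900 1.4400 4.5500] k=[31 26 21 10 11 0 4]
t=20: x=[30.5500 26.0000 20.4600 11.0800 9.9200 1.3500 3.6400] k=[34 23 17 10 10 4 5]
t=21: x=[33.0100 23.4500 16.9100 10.6300 9.4600 4.6300 4.9100] k=[34 23 18 11 12 7 4]
t=22: x=[33.0100 23.5400 17.8200 11.7200 11.4600 7.1800 4.2700] k=[30 24 20 15 11 7 6]

0.0140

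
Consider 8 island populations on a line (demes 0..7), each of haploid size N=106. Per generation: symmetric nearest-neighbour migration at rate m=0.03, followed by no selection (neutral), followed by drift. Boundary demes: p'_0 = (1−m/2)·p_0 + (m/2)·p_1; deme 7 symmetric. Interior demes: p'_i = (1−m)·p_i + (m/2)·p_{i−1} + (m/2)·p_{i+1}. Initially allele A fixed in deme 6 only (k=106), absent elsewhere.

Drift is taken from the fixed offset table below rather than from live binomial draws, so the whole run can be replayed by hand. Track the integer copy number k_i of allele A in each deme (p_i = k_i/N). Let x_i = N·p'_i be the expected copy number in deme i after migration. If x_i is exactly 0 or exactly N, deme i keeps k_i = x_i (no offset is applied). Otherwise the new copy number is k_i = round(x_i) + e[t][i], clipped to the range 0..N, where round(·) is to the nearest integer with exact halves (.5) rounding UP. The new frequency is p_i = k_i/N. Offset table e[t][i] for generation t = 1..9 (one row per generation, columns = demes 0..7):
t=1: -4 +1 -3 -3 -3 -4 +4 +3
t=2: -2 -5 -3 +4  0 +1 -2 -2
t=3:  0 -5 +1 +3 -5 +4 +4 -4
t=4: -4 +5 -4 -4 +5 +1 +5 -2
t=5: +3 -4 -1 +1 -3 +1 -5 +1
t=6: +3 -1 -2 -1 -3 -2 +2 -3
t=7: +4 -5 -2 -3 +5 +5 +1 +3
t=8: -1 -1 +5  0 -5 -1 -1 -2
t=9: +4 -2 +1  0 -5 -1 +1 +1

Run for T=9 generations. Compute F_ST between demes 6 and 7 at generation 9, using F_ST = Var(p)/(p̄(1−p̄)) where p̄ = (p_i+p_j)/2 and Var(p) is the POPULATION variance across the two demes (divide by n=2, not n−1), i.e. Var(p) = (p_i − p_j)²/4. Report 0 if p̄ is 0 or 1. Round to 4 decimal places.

t=0: k=[0 0 0 0 0 0 106 0]
t=1: x=[0.0000 0.0000 0.0000 0.0000 0.0000 1.5900 102.8200 1.5900] k=[0 0 0 0 0 0 106 5]
t=2: x=[0.0000 0.0000 0.0000 0.0000 0.0000 1.5900 102.8950 6.5150] k=[0 0 0 0 0 3 101 5]
t=3: x=[0.0000 0.0000 0.0000 0.0000 0.0450 4.4250 98.0900 6.4400] k=[0 0 0 0 0 8 102 2]
t=4: x=[0.0000 0.0000 0.0000 0.0000 0.1200 9.2900 99.0900 3.5000] k=[0 0 0 0 5 10 104 2]
t=5: x=[0.0000 0.0000 0.0000 0.0750 5.0000 11.3350 101.0600 3.5300] k=[0 0 0 1 2 12 96 5]
t=6: x=[0.0000 0.0000 0.0150 1.0000 2.1350 13.1100 93.3750 6.3650] k=[0 0 0 0 0 11 95 3]
t=7: x=[0.0000 0.0000 0.0000 0.0000 0.1650 12.0950 92.3600 4.3800] k=[0 0 0 0 5 17 93 7]
t=8: x=[0.0000 0.0000 0.0000 0.0750 5.1050 17.9600 90.5700 8.2900] k=[0 0 0 0 0 17 90 6]
t=9: x=[0.0000 0.0000 0.0000 0.0000 0.2550 17.8400 87.6450 7.2600] k=[0 0 0 0 0 17 89 8]

0.5882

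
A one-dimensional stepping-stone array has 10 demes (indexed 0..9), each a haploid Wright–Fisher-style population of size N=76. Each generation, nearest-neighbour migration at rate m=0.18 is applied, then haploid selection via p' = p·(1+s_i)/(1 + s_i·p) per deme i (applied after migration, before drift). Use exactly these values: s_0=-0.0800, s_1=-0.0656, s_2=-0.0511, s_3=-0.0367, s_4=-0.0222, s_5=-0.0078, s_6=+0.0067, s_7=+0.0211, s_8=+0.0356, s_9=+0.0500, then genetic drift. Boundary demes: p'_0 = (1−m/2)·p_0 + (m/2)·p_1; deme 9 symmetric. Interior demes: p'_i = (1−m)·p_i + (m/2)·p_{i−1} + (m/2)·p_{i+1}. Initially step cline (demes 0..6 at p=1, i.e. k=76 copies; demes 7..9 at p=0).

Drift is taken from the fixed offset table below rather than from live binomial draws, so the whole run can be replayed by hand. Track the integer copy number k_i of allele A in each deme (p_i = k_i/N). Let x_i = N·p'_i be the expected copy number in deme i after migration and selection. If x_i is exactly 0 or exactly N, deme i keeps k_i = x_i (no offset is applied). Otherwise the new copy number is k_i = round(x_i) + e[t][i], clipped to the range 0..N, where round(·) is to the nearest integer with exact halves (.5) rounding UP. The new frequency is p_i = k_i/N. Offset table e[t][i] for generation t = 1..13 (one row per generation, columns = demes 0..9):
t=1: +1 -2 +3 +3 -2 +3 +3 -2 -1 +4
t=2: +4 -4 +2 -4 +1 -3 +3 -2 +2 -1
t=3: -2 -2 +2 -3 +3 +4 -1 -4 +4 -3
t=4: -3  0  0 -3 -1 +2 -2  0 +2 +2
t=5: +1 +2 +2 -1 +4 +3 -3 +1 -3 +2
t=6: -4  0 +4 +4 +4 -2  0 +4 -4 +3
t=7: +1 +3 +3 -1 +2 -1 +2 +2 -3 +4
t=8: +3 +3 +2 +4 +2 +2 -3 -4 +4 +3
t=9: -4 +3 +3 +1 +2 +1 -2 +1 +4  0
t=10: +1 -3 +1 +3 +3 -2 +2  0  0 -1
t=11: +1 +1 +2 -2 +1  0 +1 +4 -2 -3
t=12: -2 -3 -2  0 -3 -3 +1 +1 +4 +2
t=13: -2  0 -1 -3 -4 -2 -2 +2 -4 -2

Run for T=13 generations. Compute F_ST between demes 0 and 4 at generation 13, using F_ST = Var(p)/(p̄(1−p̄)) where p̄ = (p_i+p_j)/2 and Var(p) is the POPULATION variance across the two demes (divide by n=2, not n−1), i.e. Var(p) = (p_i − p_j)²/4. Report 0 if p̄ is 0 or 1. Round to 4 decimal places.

t=0: k=[76 76 76 76 76 76 76 0 0 0]
t=1: x=[76.0000 76.0000 76.0000 76.0000 76.0000 76.0000 69.2015 6.9711 0.0000 0.0000] k=[76 76 76 76 76 76 72 5 0 0]
t=2: x=[76.0000 76.0000 76.0000 76.0000 76.0000 75.6372 66.3862 10.7716 0.4659 0.0000] k=[76 76 76 76 76 73 69 9 2 0]
t=3: x=[76.0000 76.0000 76.0000 76.0000 75.7239 72.8867 64.0275 14.0070 2.5343 0.1890] k=[76 76 76 76 76 76 63 10 7 0]
t=4: x=[76.0000 76.0000 76.0000 76.0000 76.0000 74.8209 59.4865 14.7466 6.8551 0.6612] k=[76 76 76 76 76 76 57 15 9 3]
t=5: x=[76.0000 76.0000 76.0000 76.0000 76.0000 74.2769 55.0315 18.5310 9.2813 3.7084] k=[76 76 76 76 76 76 52 20 6 6]
t=6: x=[76.0000 76.0000 76.0000 76.0000 76.0000 73.8235 51.3912 21.9445 7.4930 6.2752] k=[76 76 76 76 76 72 51 26 3 9]
t=7: x=[76.0000 76.0000 76.0000 76.0000 75.6319 70.4297 50.7527 26.5395 5.7945 8.8338] k=[76 76 76 76 76 69 53 29 3 13]
t=8: x=[76.0000 76.0000 76.0000 76.0000 75.3558 68.1350 52.3888 29.1945 6.4433 12.6047] k=[76 76 76 76 76 70 49 25 10 16]
t=9: x=[76.0000 76.0000 76.0000 76.0000 75.4478 68.5978 48.8466 26.1671 12.2451 16.0696] k=[76 76 76 76 76 70 47 27 16 16]
t=10: x=[76.0000 76.0000 76.0000 76.0000 75.4478 68.4167 47.3892 28.1792 17.4559 16.6250] k=[76 76 76 76 76 66 49 28 17 16]
t=11: x=[76.0000 76.0000 76.0000 76.0000 75.0798 65.2982 48.7568 29.2749 18.3831 16.7175] k=[76 76 76 76 76 65 50 33 16 14]
t=12: x=[76.0000 76.0000 76.0000 76.0000 74.9878 64.5641 49.9345 33.3904 17.8228 14.7514] k=[76 76 76 76 72 62 51 34 22 17]
t=13: x=[76.0000 76.0000 76.0000 75.6264 71.3632 61.8199 50.5731 34.8436 23.1898 18.1145] k=[76 76 76 73 67 60 49 37 19 16]

0.0629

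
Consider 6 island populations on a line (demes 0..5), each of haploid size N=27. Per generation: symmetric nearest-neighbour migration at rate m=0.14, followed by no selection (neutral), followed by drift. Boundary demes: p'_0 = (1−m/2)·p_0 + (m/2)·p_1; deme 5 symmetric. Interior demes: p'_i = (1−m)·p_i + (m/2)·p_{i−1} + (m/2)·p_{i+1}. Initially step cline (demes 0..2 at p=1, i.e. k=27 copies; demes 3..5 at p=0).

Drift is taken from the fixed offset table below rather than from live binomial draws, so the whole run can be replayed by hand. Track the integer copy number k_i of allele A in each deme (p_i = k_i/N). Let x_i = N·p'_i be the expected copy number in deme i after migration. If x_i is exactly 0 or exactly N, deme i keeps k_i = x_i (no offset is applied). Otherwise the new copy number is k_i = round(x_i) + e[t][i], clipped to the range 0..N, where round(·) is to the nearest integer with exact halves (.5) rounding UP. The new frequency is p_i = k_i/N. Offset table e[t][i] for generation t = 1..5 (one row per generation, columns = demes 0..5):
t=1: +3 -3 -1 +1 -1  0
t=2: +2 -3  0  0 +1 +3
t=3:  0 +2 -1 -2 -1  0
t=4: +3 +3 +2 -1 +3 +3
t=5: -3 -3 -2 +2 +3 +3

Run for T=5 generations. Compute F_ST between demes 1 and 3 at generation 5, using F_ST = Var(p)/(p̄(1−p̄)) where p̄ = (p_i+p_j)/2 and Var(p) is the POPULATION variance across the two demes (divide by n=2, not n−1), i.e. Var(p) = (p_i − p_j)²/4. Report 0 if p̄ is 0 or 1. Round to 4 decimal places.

0.4500

t=0: k=[27 27 27 0 0 0]
t=1: x=[27.0000 27.0000 25.1100 1.8900 0.0000 0.0000] k=[27 27 24 3 0 0]
t=2: x=[27.0000 26.7900 22.7400 4.2600 0.2100 0.0000] k=[27 24 23 4 1 0]
t=3: x=[26.7900 24.1400 21.7400 5.1200 1.1400 0.0700] k=[27 26 21 3 0 0]
t=4: x=[26.9300 25.7200 20.0900 4.0500 0.2100 0.0000] k=[27 27 22 3 3 0]
t=5: x=[27.0000 26.6500 21.0200 4.3300 2.7900 0.2100] k=[27 24 19 6 6 3]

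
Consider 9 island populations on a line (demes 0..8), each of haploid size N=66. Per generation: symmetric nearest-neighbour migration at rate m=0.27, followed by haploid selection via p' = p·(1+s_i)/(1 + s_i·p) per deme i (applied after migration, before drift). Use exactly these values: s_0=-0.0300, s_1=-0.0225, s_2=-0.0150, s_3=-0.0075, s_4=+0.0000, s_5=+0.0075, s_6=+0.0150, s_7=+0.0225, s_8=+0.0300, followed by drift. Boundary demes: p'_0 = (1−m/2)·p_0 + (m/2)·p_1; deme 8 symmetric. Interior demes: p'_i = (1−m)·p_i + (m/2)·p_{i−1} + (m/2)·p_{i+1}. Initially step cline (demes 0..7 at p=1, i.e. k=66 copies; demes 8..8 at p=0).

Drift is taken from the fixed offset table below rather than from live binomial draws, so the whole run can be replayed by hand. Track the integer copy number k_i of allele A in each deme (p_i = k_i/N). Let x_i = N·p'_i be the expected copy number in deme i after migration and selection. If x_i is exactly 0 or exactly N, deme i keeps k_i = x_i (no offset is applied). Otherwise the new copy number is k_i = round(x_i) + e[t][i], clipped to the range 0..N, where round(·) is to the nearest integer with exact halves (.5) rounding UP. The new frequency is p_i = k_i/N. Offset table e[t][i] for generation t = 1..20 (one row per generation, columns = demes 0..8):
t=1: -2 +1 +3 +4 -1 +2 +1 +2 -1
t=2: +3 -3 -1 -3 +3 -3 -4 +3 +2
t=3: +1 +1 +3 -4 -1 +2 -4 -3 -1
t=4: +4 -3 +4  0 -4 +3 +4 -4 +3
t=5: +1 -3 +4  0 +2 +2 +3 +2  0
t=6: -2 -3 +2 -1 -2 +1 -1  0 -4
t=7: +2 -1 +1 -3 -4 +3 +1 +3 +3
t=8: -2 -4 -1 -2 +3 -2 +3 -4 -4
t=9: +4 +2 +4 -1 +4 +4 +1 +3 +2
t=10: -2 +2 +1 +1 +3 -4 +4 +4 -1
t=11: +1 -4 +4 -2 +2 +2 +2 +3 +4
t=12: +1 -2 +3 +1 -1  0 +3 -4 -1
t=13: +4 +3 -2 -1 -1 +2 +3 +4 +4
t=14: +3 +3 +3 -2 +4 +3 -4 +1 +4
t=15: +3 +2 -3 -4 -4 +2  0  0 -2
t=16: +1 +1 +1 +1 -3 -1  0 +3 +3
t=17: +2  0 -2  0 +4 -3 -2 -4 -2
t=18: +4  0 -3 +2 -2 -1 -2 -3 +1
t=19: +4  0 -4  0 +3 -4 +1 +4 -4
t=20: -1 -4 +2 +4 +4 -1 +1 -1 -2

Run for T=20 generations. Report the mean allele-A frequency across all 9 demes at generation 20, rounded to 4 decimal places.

0.9175

t=0: k=[66 66 66 66 66 66 66 66 0]
t=1: x=[66.0000 66.0000 66.0000 66.0000 66.0000 66.0000 66.0000 57.2601 9.1403] k=[66 66 66 66 66 66 66 59 8]
t=2: x=[66.0000 66.0000 66.0000 66.0000 66.0000 66.0000 65.0688 53.2899 15.2285] k=[66 66 66 66 66 66 61 56 17]
t=3: x=[66.0000 66.0000 66.0000 66.0000 66.0000 65.3300 61.0684 51.6613 22.7032] k=[66 66 66 66 66 66 57 49 22]
t=4: x=[66.0000 66.0000 66.0000 66.0000 66.0000 64.7939 57.2486 46.7399 26.1100] k=[66 66 66 66 66 66 61 43 29]
t=5: x=[66.0000 66.0000 66.0000 66.0000 66.0000 65.3300 59.3347 43.8685 31.3762] k=[66 66 66 66 66 66 62 46 31]
t=6: x=[66.0000 66.0000 66.0000 66.0000 66.0000 65.4640 60.4561 46.4426 33.5127] k=[66 66 66 66 66 66 59 46 30]
t=7: x=[66.0000 66.0000 66.0000 66.0000 66.0000 65.0619 58.2919 45.9073 32.6476] k=[66 66 66 66 66 66 59 49 36]
t=8: x=[66.0000 66.0000 66.0000 66.0000 66.0000 65.0619 58.6923 48.8786 38.2315] k=[66 66 66 66 66 63 62 45 34]
t=9: x=[66.0000 66.0000 66.0000 66.0000 65.5950 63.2895 59.9227 46.1205 35.9694] k=[66 66 66 66 66 66 61 49 38]
t=10: x=[66.0000 66.0000 66.0000 66.0000 66.0000 65.3300 60.1350 49.4128 39.9525] k=[66 66 66 66 66 61 64 53 39]
t=11: x=[66.0000 66.0000 66.0000 66.0000 65.3250 62.1075 62.1641 52.8311 41.3482] k=[66 66 66 66 66 64 64 56 45]
t=12: x=[66.0000 66.0000 66.0000 66.0000 65.7300 64.2825 62.9634 55.7885 46.8888] k=[66 66 66 66 65 64 66 52 46]
t=13: x=[66.0000 66.0000 66.0000 65.8640 65.0000 64.4166 63.8709 53.3096 47.2098] k=[66 66 66 65 64 66 66 57 51]
t=14: x=[66.0000 66.0000 65.8629 64.9926 64.4050 65.7320 64.8026 57.5700 52.1365] k=[66 66 66 63 66 66 61 59 56]
t=15: x=[66.0000 66.0000 65.5889 63.7940 65.5950 65.3300 61.4682 59.0054 56.6449] k=[66 66 63 60 62 66 61 59 55]
t=16: x=[66.0000 65.5857 62.9564 60.6380 62.2700 64.7939 61.4682 58.8727 55.7976] k=[66 66 64 62 59 64 61 62 59]
t=17: x=[66.0000 65.7238 63.9705 61.8357 60.0800 62.9419 61.6015 61.5532 59.5784] k=[66 66 62 62 64 60 60 58 58]
t=18: x=[66.0000 65.4477 62.4901 62.2434 63.1900 60.5773 59.8140 58.4206 58.2055] k=[66 65 59 64 61 60 58 55 59]
t=19: x=[65.8608 64.2874 60.4081 62.8978 61.2700 59.9065 57.9706 56.1332 58.6552] k=[66 64 56 63 64 56 59 60 55]
t=20: x=[65.7217 63.1281 57.9184 62.1629 62.7850 57.5403 58.8258 59.3247 55.9298] k=[65 59 60 66 66 57 60 58 54]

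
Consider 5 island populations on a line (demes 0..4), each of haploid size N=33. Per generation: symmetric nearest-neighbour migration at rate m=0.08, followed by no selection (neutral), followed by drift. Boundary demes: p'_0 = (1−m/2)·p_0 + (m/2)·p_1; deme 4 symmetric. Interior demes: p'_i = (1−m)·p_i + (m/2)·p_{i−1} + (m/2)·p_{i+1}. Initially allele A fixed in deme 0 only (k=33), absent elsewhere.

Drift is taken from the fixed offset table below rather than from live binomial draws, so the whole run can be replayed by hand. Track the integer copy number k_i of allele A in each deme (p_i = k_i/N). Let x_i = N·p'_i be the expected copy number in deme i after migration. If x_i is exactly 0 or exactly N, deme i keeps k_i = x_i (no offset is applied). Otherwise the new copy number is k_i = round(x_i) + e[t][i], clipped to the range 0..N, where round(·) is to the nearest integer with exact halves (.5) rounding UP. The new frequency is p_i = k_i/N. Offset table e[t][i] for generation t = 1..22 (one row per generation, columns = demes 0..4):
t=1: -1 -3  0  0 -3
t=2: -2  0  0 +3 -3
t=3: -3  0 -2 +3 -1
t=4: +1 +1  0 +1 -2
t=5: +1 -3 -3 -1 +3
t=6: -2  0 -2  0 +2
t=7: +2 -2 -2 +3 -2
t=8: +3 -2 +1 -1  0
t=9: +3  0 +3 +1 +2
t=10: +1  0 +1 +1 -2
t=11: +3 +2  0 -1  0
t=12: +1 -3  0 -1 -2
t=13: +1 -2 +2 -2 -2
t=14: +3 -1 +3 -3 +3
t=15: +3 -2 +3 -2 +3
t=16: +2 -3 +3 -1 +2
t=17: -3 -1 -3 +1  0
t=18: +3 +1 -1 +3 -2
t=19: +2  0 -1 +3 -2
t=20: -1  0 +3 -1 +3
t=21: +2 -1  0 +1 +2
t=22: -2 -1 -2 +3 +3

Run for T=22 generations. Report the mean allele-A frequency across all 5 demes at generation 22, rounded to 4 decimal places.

t=0: k=[33 0 0 0 0]
t=1: x=[31.6800 1.3200 0.0000 0.0000 0.0000] k=[31 0 0 0 0]
t=2: x=[29.7600 1.2400 0.0000 0.0000 0.0000] k=[28 1 0 0 0]
t=3: x=[26.9200 2.0400 0.0400 0.0000 0.0000] k=[24 2 0 0 0]
t=4: x=[23.1200 2.8000 0.0800 0.0000 0.0000] k=[24 4 0 0 0]
t=5: x=[23.2000 4.6400 0.1600 0.0000 0.0000] k=[24 2 0 0 0]
t=6: x=[23.1200 2.8000 0.0800 0.0000 0.0000] k=[21 3 0 0 0]
t=7: x=[20.2800 3.6000 0.1200 0.0000 0.0000] k=[22 2 0 0 0]
t=8: x=[21.2000 2.7200 0.0800 0.0000 0.0000] k=[24 1 1 0 0]
t=9: x=[23.0800 1.9200 0.9600 0.0400 0.0000] k=[26 2 4 1 0]
t=10: x=[25.0400 3.0400 3.8000 1.0800 0.0400] k=[26 3 5 2 0]
t=11: x=[25.0800 4.0000 4.8000 2.0400 0.0800] k=[28 6 5 1 0]
t=12: x=[27.1200 6.8400 4.8800 1.1200 0.0400] k=[28 4 5 0 0]
t=13: x=[27.0400 5.0000 4.7600 0.2000 0.0000] k=[28 3 7 0 0]
t=14: x=[27.0000 4.1600 6.5600 0.2800 0.0000] k=[30 3 10 0 0]
t=15: x=[28.9200 4.3600 9.3200 0.4000 0.0000] k=[32 2 12 0 0]
t=16: x=[30.8000 3.6000 11.1200 0.4800 0.0000] k=[33 1 14 0 0]
t=17: x=[31.7200 2.8000 12.9200 0.5600 0.0000] k=[29 2 10 2 0]
t=18: x=[27.9200 3.4000 9.3600 2.2400 0.0800] k=[31 4 8 5 0]
t=19: x=[29.9200 5.2400 7.7200 4.9200 0.2000] k=[32 5 7 8 0]
t=20: x=[30.9200 6.1600 6.9600 7.6400 0.3200] k=[30 6 10 7 3]
t=21: x=[29.0400 7.1200 9.7200 6.9600 3.1600] k=[31 6 10 8 5]
t=22: x=[30.0000 7.1600 9.7600 7.9600 5.1200] k=[28 6 8 11 8]

0.3697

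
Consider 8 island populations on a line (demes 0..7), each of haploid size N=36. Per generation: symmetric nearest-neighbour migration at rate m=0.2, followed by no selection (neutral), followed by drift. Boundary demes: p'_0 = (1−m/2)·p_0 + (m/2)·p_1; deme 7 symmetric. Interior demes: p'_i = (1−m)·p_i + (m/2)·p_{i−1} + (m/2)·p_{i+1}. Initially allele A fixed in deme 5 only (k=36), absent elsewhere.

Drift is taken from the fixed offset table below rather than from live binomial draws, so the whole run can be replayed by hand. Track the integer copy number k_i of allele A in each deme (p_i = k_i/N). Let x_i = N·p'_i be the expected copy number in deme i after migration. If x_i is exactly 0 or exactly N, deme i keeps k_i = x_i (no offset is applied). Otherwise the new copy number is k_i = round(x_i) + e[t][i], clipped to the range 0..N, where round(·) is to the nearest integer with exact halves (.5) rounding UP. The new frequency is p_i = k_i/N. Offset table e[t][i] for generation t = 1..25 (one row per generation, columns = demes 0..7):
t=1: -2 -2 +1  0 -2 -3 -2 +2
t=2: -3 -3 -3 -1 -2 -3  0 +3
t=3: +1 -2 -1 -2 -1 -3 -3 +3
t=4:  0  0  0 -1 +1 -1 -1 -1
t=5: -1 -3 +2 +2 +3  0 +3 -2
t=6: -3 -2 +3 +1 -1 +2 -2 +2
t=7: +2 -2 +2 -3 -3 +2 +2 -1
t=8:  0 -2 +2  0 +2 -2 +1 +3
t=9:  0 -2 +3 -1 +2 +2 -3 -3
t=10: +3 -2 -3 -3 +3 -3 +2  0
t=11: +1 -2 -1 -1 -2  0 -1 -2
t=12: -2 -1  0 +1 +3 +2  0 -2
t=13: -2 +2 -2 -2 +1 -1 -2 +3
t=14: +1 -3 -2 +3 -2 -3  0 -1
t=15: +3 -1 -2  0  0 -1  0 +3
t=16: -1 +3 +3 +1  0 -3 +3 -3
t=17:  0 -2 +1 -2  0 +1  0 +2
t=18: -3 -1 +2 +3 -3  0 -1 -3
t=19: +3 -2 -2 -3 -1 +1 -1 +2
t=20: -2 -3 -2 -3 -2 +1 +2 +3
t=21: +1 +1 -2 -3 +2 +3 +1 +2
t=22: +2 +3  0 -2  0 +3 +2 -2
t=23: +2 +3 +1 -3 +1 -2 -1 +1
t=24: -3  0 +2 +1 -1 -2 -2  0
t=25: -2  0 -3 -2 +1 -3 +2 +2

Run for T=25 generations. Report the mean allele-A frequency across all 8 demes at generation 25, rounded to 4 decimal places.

t=0: k=[0 0 0 0 0 36 0 0]
t=1: x=[0.0000 0.0000 0.0000 0.0000 3.6000 28.8000 3.6000 0.0000] k=[0 0 0 0 2 26 2 0]
t=2: x=[0.0000 0.0000 0.0000 0.2000 4.2000 21.2000 4.2000 0.2000] k=[0 0 0 0 2 18 4 3]
t=3: x=[0.0000 0.0000 0.0000 0.2000 3.4000 15.0000 5.3000 3.1000] k=[0 0 0 0 2 12 2 6]
t=4: x=[0.0000 0.0000 0.0000 0.2000 2.8000 10.0000 3.4000 5.6000] k=[0 0 0 0 4 9 2 5]
t=5: x=[0.0000 0.0000 0.0000 0.4000 4.1000 7.8000 3.0000 4.7000] k=[0 0 0 2 7 8 6 3]
t=6: x=[0.0000 0.0000 0.2000 2.3000 6.6000 7.7000 5.9000 3.3000] k=[0 0 3 3 6 10 4 5]
t=7: x=[0.0000 0.3000 2.7000 3.3000 6.1000 9.0000 4.7000 4.9000] k=[0 0 5 0 3 11 7 4]
t=8: x=[0.0000 0.5000 4.0000 0.8000 3.5000 9.8000 7.1000 4.3000] k=[0 0 6 1 6 8 8 7]
t=9: x=[0.0000 0.6000 4.9000 2.0000 5.7000 7.8000 7.9000 7.1000] k=[0 0 8 1 8 10 5 4]
t=10: x=[0.0000 0.8000 6.5000 2.4000 7.5000 9.3000 5.4000 4.1000] k=[0 0 4 0 11 6 7 4]
t=11: x=[0.0000 0.4000 3.2000 1.5000 9.4000 6.6000 6.6000 4.3000] k=[0 0 2 1 7 7 6 2]
t=12: x=[0.0000 0.2000 1.7000 1.7000 6.4000 6.9000 5.7000 2.4000] k=[0 0 2 3 9 9 6 0]
t=13: x=[0.0000 0.2000 1.9000 3.5000 8.4000 8.7000 5.7000 0.6000] k=[0 2 0 2 9 8 4 4]
t=14: x=[0.2000 1.6000 0.4000 2.5000 8.2000 7.7000 4.4000 4.0000] k=[1 0 0 6 6 5 4 3]
t=15: x=[0.9000 0.1000 0.6000 5.4000 5.9000 5.0000 4.0000 3.1000] k=[4 0 0 5 6 4 4 6]
t=16: x=[3.6000 0.4000 0.5000 4.6000 5.7000 4.2000 4.2000 5.8000] k=[3 3 4 6 6 1 7 3]
t=17: x=[3.0000 3.1000 4.1000 5.8000 5.5000 2.1000 6.0000 3.4000] k=[3 1 5 4 6 3 6 5]
t=18: x=[2.8000 1.6000 4.5000 4.3000 5.5000 3.6000 5.6000 5.1000] k=[0 1 7 7 3 4 5 2]
t=19: x=[0.1000 1.5000 6.4000 6.6000 3.5000 4.0000 4.6000 2.3000] k=[3 0 4 4 3 5 4 4]
t=20: x=[2.7000 0.7000 3.6000 3.9000 3.3000 4.7000 4.1000 4.0000] k=[1 0 2 1 1 6 6 7]
t=21: x=[0.9000 0.3000 1.7000 1.1000 1.5000 5.5000 6.1000 6.9000] k=[2 1 0 0 4 9 7 9]
t=22: x=[1.9000 1.0000 0.1000 0.4000 4.1000 8.3000 7.4000 8.8000] k=[4 4 0 0 4 11 9 7]
t=23: x=[4.0000 3.6000 0.4000 0.4000 4.3000 10.1000 9.0000 7.2000] k=[6 7 1 0 5 8 8 8]
t=24: x=[6.1000 6.3000 1.5000 0.6000 4.8000 7.7000 8.0000 8.0000] k=[3 6 4 2 4 6 6 8]
t=25: x=[3.3000 5.5000 4.0000 2.4000 4.0000 5.8000 6.2000 7.8000] k=[1 6 1 0 5 3 8 10]

0.1181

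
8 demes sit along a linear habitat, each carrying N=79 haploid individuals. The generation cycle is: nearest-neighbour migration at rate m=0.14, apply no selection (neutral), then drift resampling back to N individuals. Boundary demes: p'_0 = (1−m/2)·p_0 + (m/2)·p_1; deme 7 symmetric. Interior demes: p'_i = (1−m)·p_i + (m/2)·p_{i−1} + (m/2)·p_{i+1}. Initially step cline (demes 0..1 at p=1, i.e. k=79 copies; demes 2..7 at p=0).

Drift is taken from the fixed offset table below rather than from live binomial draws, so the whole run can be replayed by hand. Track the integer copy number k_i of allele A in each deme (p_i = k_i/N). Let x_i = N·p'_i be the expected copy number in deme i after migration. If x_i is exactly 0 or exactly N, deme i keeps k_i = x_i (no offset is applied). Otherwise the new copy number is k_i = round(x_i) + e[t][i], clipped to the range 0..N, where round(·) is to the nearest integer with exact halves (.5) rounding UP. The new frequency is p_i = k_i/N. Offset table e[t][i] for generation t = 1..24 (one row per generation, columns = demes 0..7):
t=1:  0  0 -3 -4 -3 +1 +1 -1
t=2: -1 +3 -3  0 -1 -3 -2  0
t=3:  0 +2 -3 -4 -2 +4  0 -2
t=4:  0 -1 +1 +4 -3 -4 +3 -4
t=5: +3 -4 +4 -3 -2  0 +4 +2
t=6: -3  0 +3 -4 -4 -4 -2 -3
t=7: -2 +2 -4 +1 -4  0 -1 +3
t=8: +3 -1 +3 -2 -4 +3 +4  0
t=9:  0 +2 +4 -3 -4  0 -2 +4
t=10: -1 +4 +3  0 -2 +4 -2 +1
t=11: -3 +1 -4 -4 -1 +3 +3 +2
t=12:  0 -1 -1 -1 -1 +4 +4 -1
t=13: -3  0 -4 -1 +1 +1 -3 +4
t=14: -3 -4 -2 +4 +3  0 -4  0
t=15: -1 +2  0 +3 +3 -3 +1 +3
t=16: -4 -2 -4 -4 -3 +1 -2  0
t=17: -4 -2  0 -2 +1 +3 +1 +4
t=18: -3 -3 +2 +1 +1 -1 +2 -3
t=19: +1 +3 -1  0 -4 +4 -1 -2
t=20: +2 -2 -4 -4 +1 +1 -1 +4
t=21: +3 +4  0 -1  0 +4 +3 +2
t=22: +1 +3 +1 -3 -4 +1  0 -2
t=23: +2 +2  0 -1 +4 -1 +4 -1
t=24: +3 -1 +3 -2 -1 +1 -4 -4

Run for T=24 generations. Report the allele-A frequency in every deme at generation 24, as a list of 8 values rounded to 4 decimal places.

t=0: k=[79 79 0 0 0 0 0 0]
t=1: x=[79.0000 73.4700 5.5300 0.0000 0.0000 0.0000 0.0000 0.0000] k=[79 73 3 0 0 0 0 0]
t=2: x=[78.5800 68.5200 7.6900 0.2100 0.0000 0.0000 0.0000 0.0000] k=[78 72 5 0 0 0 0 0]
t=3: x=[77.5800 67.7300 9.3400 0.3500 0.0000 0.0000 0.0000 0.0000] k=[78 70 6 0 0 0 0 0]
t=4: x=[77.4400 66.0800 10.0600 0.4200 0.0000 0.0000 0.0000 0.0000] k=[77 65 11 4 0 0 0 0]
t=5: x=[76.1600 62.0600 14.2900 4.2100 0.2800 0.0000 0.0000 0.0000] k=[79 58 18 1 0 0 0 0]
t=6: x=[77.5300 56.6700 19.6100 2.1200 0.0700 0.0000 0.0000 0.0000] k=[75 57 23 0 0 0 0 0]
t=7: x=[73.7400 55.8800 23.7700 1.6100 0.0000 0.0000 0.0000 0.0000] k=[72 58 20 3 0 0 0 0]
t=8: x=[71.0200 56.3200 21.4700 3.9800 0.2100 0.0000 0.0000 0.0000] k=[74 55 24 2 0 0 0 0]
t=9: x=[72.6700 54.1600 24.6300 3.4000 0.1400 0.0000 0.0000 0.0000] k=[73 56 29 0 0 0 0 0]
t=10: x=[71.8100 55.3000 28.8600 2.0300 0.0000 0.0000 0.0000 0.0000] k=[71 59 32 2 0 0 0 0]
t=11: x=[70.1600 57.9500 31.7900 3.9600 0.1400 0.0000 0.0000 0.0000] k=[67 59 28 0 0 0 0 0]
t=12: x=[66.4400 57.3900 28.2100 1.9600 0.0000 0.0000 0.0000 0.0000] k=[66 56 27 1 0 0 0 0]
t=13: x=[65.3000 54.6700 27.2100 2.7500 0.0700 0.0000 0.0000 0.0000] k=[62 55 23 2 1 0 0 0]
t=14: x=[61.5100 53.2500 23.7700 3.4000 1.0000 0.0700 0.0000 0.0000] k=[59 49 22 7 4 0 0 0]
t=15: x=[58.3000 47.8100 22.8400 7.8400 3.9300 0.2800 0.0000 0.0000] k=[57 50 23 11 7 0 0 0]
t=16: x=[56.5100 48.6000 24.0500 11.5600 6.7900 0.4900 0.0000 0.0000] k=[53 47 20 8 4 1 0 0]
t=17: x=[52.5800 45.5300 21.0500 8.5600 4.0700 1.1400 0.0700 0.0000] k=[49 44 21 7 5 4 1 0]
t=18: x=[48.6500 42.7400 21.6300 7.8400 5.0700 3.8600 1.1400 0.0700] k=[46 40 24 9 6 3 3 0]
t=19: x=[45.5800 39.3000 24.0700 9.8400 6.0000 3.2100 2.7900 0.2100] k=[47 42 23 10 2 7 2 0]
t=20: x=[46.6500 41.0200 23.4200 10.3500 2.9100 6.3000 2.2100 0.1400] k=[49 39 19 6 4 7 1 4]
t=21: x=[48.3000 38.3000 19.4900 6.7700 4.3500 6.3700 1.6300 3.7900] k=[51 42 19 6 4 10 5 6]
t=22: x=[50.3700 41.0200 19.7000 6.7700 4.5600 9.2300 5.4200 5.9300] k=[51 44 21 4 1 10 5 4]
t=23: x=[50.5100 42.8800 21.4200 4.9800 1.8400 9.0200 5.2800 4.0700] k=[53 45 21 4 6 8 9 3]
t=24: x=[52.4400 43.8800 21.4900 5.3300 6.0000 7.9300 8.5100 3.4200] k=[55 43 24 3 5 9 5 0]

[0.6962, 0.5443, 0.3038, 0.0380, 0.0633, 0.1139, 0.0633, 0.0000]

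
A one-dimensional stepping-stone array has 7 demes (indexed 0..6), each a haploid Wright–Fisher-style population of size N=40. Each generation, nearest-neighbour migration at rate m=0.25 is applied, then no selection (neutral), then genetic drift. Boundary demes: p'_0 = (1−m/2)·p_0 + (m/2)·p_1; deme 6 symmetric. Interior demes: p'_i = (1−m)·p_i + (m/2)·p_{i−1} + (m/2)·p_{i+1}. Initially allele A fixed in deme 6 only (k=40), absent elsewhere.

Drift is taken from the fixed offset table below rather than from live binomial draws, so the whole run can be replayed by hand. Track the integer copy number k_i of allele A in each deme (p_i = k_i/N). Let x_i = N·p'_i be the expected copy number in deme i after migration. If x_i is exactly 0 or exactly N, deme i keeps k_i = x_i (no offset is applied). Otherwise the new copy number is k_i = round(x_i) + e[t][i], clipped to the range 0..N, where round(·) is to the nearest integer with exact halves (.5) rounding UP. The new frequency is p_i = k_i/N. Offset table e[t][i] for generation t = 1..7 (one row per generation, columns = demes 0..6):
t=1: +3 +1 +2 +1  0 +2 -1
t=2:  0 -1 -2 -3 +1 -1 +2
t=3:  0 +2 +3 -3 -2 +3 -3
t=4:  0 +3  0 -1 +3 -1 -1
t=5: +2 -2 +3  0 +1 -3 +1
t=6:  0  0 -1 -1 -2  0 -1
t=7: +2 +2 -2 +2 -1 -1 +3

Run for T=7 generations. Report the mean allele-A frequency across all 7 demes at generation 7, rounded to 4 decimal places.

0.1464

t=0: k=[0 0 0 0 0 0 40]
t=1: x=[0.0000 0.0000 0.0000 0.0000 0.0000 5.0000 35.0000] k=[0 0 0 0 0 7 34]
t=2: x=[0.0000 0.0000 0.0000 0.0000 0.8750 9.5000 30.6250] k=[0 0 0 0 2 9 33]
t=3: x=[0.0000 0.0000 0.0000 0.2500 2.6250 11.1250 30.0000] k=[0 0 0 0 1 14 27]
t=4: x=[0.0000 0.0000 0.0000 0.1250 2.5000 14.0000 25.3750] k=[0 0 0 0 6 13 24]
t=5: x=[0.0000 0.0000 0.0000 0.7500 6.1250 13.5000 22.6250] k=[0 0 0 1 7 11 24]
t=6: x=[0.0000 0.0000 0.1250 1.6250 6.7500 12.1250 22.3750] k=[0 0 0 1 5 12 21]
t=7: x=[0.0000 0.0000 0.1250 1.3750 5.3750 12.2500 19.8750] k=[0 0 0 3 4 11 23]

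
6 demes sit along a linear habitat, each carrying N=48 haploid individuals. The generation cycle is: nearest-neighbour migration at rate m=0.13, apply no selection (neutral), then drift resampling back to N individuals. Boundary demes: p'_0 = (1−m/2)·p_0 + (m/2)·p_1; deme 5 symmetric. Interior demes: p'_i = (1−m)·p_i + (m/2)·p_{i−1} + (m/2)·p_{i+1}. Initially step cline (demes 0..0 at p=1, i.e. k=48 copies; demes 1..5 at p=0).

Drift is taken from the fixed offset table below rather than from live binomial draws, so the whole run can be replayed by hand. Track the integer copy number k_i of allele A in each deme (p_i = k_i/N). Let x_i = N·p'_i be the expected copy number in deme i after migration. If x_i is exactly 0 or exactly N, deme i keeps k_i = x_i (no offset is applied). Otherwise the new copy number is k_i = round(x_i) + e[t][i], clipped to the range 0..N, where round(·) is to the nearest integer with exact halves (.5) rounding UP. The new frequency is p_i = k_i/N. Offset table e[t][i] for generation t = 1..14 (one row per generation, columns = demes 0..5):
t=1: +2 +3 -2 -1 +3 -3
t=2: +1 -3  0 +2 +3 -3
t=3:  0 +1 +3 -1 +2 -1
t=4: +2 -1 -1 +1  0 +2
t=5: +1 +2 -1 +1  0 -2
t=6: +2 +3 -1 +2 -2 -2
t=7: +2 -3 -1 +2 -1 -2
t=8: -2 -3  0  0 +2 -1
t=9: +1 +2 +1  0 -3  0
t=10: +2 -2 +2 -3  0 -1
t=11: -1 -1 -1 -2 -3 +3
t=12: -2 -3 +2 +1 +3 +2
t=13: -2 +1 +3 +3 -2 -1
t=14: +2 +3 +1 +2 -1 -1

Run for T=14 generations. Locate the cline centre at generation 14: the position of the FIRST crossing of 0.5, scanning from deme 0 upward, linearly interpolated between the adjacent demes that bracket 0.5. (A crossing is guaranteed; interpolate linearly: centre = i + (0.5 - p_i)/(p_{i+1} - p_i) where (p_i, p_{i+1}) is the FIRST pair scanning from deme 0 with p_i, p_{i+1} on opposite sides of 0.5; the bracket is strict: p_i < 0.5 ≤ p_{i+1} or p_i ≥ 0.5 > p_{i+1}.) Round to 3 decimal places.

t=0: k=[48 0 0 0 0 0]
t=1: x=[44.8800 3.1200 0.0000 0.0000 0.0000 0.0000] k=[47 6 0 0 0 0]
t=2: x=[44.3350 8.2750 0.3900 0.0000 0.0000 0.0000] k=[45 5 0 0 0 0]
t=3: x=[42.4000 7.2750 0.3250 0.0000 0.0000 0.0000] k=[42 8 3 0 0 0]
t=4: x=[39.7900 9.8850 3.1300 0.1950 0.0000 0.0000] k=[42 9 2 1 0 0]
t=5: x=[39.8550 10.6900 2.3900 1.0000 0.0650 0.0000] k=[41 13 1 2 0 0]
t=6: x=[39.1800 14.0400 1.8450 1.8050 0.1300 0.0000] k=[41 17 1 4 0 0]
t=7: x=[39.4400 17.5200 2.2350 3.5450 0.2600 0.0000] k=[41 15 1 6 0 0]
t=8: x=[39.3100 15.7800 2.2350 5.2850 0.3900 0.0000] k=[37 13 2 5 2 0]
t=9: x=[35.4400 13.8450 2.9100 4.6100 2.0650 0.1300] k=[36 16 4 5 0 0]
t=10: x=[34.7000 16.5200 4.8450 4.6100 0.3250 0.0000] k=[37 15 7 2 0 0]
t=11: x=[35.5700 15.9100 7.1950 2.1950 0.1300 0.0000] k=[35 15 6 0 0 0]
t=12: x=[33.7000 15.7150 6.1950 0.3900 0.0000 0.0000] k=[32 13 8 1 0 0]
t=13: x=[30.7650 13.9100 7.8700 1.3900 0.0650 0.0000] k=[29 15 11 4 0 0]
t=14: x=[28.0900 15.6500 10.8050 4.1950 0.2600 0.0000] k=[30 19 12 6 0 0]

0.545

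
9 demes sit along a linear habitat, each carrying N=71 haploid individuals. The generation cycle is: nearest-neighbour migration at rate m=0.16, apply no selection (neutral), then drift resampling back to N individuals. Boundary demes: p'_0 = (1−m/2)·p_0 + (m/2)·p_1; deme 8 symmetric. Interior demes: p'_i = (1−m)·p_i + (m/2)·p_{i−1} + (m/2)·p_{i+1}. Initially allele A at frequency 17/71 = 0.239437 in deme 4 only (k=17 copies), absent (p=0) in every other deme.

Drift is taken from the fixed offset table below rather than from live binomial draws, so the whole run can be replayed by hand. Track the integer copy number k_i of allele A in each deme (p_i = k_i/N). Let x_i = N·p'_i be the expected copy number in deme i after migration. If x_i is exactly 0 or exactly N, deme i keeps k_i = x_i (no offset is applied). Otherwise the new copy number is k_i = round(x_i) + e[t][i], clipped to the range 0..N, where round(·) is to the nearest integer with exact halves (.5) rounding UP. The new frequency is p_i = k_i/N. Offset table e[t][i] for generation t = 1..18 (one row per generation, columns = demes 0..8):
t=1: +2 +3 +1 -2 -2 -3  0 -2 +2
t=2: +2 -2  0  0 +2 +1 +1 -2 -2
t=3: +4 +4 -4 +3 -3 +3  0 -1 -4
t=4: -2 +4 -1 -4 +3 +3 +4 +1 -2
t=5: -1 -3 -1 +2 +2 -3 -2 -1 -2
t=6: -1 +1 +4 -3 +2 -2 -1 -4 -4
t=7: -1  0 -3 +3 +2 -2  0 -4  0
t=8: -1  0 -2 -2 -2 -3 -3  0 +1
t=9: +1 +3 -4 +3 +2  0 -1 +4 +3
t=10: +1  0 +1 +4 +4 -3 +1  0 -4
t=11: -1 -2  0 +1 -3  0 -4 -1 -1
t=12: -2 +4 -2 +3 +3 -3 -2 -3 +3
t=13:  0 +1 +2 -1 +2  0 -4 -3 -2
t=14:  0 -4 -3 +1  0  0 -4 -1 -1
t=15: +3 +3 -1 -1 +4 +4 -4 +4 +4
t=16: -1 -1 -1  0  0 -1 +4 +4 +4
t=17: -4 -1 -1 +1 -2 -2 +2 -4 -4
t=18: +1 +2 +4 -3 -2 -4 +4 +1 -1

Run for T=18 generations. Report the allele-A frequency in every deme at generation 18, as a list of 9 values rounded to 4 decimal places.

t=0: k=[0 0 0 0 17 0 0 0 0]
t=1: x=[0.0000 0.0000 0.0000 1.3600 14.2800 1.3600 0.0000 0.0000 0.0000] k=[0 0 0 0 12 0 0 0 0]
t=2: x=[0.0000 0.0000 0.0000 0.9600 10.0800 0.9600 0.0000 0.0000 0.0000] k=[0 0 0 1 12 2 0 0 0]
t=3: x=[0.0000 0.0000 0.0800 1.8000 10.3200 2.6400 0.1600 0.0000 0.0000] k=[0 0 0 5 7 6 0 0 0]
t=4: x=[0.0000 0.0000 0.4000 4.7600 6.7600 5.6000 0.4800 0.0000 0.0000] k=[0 0 0 1 10 9 4 0 0]
t=5: x=[0.0000 0.0000 0.0800 1.6400 9.2000 8.6800 4.0800 0.3200 0.0000] k=[0 0 0 4 11 6 2 0 0]
t=6: x=[0.0000 0.0000 0.3200 4.2400 10.0400 6.0800 2.1600 0.1600 0.0000] k=[0 0 4 1 12 4 1 0 0]
t=7: x=[0.0000 0.3200 3.4400 2.1200 10.4800 4.4000 1.1600 0.0800 0.0000] k=[0 0 0 5 12 2 1 0 0]
t=8: x=[0.0000 0.0000 0.4000 5.1600 10.6400 2.7200 1.0000 0.0800 0.0000] k=[0 0 0 3 9 0 0 0 0]
t=9: x=[0.0000 0.0000 0.2400 3.2400 7.8000 0.7200 0.0000 0.0000 0.0000] k=[0 0 0 6 10 1 0 0 0]
t=10: x=[0.0000 0.0000 0.4800 5.8400 8.9600 1.6400 0.0800 0.0000 0.0000] k=[0 0 1 10 13 0 1 0 0]
t=11: x=[0.0000 0.0800 1.6400 9.5200 11.7200 1.1200 0.8400 0.0800 0.0000] k=[0 0 2 11 9 1 0 0 0]
t=12: x=[0.0000 0.1600 2.5600 10.1200 8.5200 1.5600 0.0800 0.0000 0.0000] k=[0 4 1 13 12 0 0 0 0]
t=13: x=[0.3200 3.4400 2.2000 11.9600 11.1200 0.9600 0.0000 0.0000 0.0000] k=[0 4 4 11 13 1 0 0 0]
t=14: x=[0.3200 3.6800 4.5600 10.6000 11.8800 1.8800 0.0800 0.0000 0.0000] k=[0 0 2 12 12 2 0 0 0]
t=15: x=[0.0000 0.1600 2.6400 11.2000 11.2000 2.6400 0.1600 0.0000 0.0000] k=[0 3 2 10 15 7 0 0 0]
t=16: x=[0.2400 2.6800 2.7200 9.7600 13.9600 7.0800 0.5600 0.0000 0.0000] k=[0 2 2 10 14 6 5 0 0]
t=17: x=[0.1600 1.8400 2.6400 9.6800 13.0400 6.5600 4.6800 0.4000 0.0000] k=[0 1 2 11 11 5 7 0 0]
t=18: x=[0.0800 1.0000 2.6400 10.2800 10.5200 5.6400 6.2800 0.5600 0.0000] k=[1 3 7 7 9 2 10 2 0]

[0.0141, 0.0423, 0.0986, 0.0986, 0.1268, 0.0282, 0.1408, 0.0282, 0.0000]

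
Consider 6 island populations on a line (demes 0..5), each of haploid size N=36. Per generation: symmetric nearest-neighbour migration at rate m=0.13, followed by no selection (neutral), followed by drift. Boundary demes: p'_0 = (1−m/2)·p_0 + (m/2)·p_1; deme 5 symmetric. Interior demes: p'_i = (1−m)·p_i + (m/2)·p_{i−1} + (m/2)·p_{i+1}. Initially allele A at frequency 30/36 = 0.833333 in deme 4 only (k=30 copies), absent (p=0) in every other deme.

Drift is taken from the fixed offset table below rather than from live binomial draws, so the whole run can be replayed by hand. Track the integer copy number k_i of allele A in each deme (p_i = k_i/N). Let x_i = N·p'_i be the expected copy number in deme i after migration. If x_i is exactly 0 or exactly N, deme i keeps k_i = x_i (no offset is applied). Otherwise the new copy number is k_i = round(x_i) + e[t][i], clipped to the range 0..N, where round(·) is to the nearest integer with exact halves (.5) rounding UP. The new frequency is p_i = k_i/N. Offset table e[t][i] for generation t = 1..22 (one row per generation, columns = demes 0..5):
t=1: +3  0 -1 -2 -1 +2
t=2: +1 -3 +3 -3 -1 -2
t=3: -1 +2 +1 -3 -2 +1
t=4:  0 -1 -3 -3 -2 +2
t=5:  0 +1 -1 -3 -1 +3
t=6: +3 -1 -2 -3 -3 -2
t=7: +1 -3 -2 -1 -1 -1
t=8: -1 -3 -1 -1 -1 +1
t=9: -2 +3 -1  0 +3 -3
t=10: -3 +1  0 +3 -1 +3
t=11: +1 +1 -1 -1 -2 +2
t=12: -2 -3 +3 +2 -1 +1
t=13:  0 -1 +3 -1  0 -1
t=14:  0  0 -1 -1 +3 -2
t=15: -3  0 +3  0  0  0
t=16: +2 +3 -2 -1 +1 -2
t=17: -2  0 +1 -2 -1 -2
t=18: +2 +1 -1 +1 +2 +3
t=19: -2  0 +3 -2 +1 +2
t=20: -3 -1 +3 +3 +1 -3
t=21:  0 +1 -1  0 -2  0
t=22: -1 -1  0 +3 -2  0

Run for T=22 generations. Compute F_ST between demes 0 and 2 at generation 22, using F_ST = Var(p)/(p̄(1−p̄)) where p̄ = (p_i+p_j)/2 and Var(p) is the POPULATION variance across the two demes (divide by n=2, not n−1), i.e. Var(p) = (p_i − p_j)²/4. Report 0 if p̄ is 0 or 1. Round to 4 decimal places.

t=0: k=[0 0 0 0 30 0]
t=1: x=[0.0000 0.0000 0.0000 1.9500 26.1000 1.9500] k=[0 0 0 0 25 4]
t=2: x=[0.0000 0.0000 0.0000 1.6250 22.0100 5.3650] k=[0 0 0 0 21 3]
t=3: x=[0.0000 0.0000 0.0000 1.3650 18.4650 4.1700] k=[0 0 0 0 16 5]
t=4: x=[0.0000 0.0000 0.0000 1.0400 14.2450 5.7150] k=[0 0 0 0 12 8]
t=5: x=[0.0000 0.0000 0.0000 0.7800 10.9600 8.2600] k=[0 0 0 0 10 11]
t=6: x=[0.0000 0.0000 0.0000 0.6500 9.4150 10.9350] k=[0 0 0 0 6 9]
t=7: x=[0.0000 0.0000 0.0000 0.3900 5.8050 8.8050] k=[0 0 0 0 5 8]
t=8: x=[0.0000 0.0000 0.0000 0.3250 4.8700 7.8050] k=[0 0 0 0 4 9]
t=9: x=[0.0000 0.0000 0.0000 0.2600 4.0650 8.6750] k=[0 0 0 0 7 6]
t=10: x=[0.0000 0.0000 0.0000 0.4550 6.4800 6.0650] k=[0 0 0 3 5 9]
t=11: x=[0.0000 0.0000 0.1950 2.9350 5.1300 8.7400] k=[0 0 0 2 3 11]
t=12: x=[0.0000 0.0000 0.1300 1.9350 3.4550 10.4800] k=[0 0 3 4 2 11]
t=13: x=[0.0000 0.1950 2.8700 3.8050 2.7150 10.4150] k=[0 0 6 3 3 9]
t=14: x=[0.0000 0.3900 5.4150 3.1950 3.3900 8.6100] k=[0 0 4 2 6 7]
t=15: x=[0.0000 0.2600 3.6100 2.3900 5.8050 6.9350] k=[0 0 7 2 6 7]
t=16: x=[0.0000 0.4550 6.2200 2.5850 5.8050 6.9350] k=[0 3 4 2 7 5]
t=17: x=[0.1950 2.8700 3.8050 2.4550 6.5450 5.1300] k=[0 3 5 0 6 3]
t=18: x=[0.1950 2.9350 4.5450 0.7150 5.4150 3.1950] k=[2 4 4 2 7 6]
t=19: x=[2.1300 3.8700 3.8700 2.4550 6.6100 6.0650] k=[0 4 7 0 8 8]
t=20: x=[0.2600 3.9350 6.3500 0.9750 7.4800 8.0000] k=[0 3 9 4 8 5]
t=21: x=[0.1950 3.1950 8.2850 4.5850 7.5450 5.1950] k=[0 4 7 5 6 5]
t=22: x=[0.2600 3.9350 6.6750 5.1950 5.8700 5.0650] k=[0 3 7 8 4 5]

0.1077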